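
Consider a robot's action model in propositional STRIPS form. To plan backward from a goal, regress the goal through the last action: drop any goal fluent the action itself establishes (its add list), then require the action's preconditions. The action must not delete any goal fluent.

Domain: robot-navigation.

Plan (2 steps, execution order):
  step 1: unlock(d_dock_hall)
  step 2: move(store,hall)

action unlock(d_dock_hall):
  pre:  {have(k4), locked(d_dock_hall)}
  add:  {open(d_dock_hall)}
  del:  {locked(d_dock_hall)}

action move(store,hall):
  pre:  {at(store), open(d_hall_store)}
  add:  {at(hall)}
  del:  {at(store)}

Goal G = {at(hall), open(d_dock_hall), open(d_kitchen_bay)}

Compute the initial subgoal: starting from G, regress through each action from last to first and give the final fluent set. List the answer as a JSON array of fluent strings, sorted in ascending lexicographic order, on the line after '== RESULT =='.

Work backward from the goal:
  through step 2 (move(store,hall)): drop {at(hall)}, keep {open(d_dock_hall), open(d_kitchen_bay)}, require {at(store), open(d_hall_store)}
    → {at(store), open(d_dock_hall), open(d_hall_store), open(d_kitchen_bay)}
  through step 1 (unlock(d_dock_hall)): drop {open(d_dock_hall)}, keep {at(store), open(d_hall_store), open(d_kitchen_bay)}, require {have(k4), locked(d_dock_hall)}
    → {at(store), have(k4), locked(d_dock_hall), open(d_hall_store), open(d_kitchen_bay)}

== RESULT ==
["at(store)", "have(k4)", "locked(d_dock_hall)", "open(d_hall_store)", "open(d_kitchen_bay)"]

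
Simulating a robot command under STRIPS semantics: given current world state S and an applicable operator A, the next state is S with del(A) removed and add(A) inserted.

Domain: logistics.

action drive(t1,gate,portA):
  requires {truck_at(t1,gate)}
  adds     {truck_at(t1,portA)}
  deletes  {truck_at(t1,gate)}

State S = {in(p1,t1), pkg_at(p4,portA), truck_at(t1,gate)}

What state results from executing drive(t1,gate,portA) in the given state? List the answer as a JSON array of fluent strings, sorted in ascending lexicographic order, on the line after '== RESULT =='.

Compute (S \ del) ∪ add:
  pre ⊆ S: {truck_at(t1,gate)} ⊆ S  — applicable
  S \ del = {in(p1,t1), pkg_at(p4,portA)}
  ∪ add   = {in(p1,t1), pkg_at(p4,portA), truck_at(t1,portA)}

== RESULT ==
["in(p1,t1)", "pkg_at(p4,portA)", "truck_at(t1,portA)"]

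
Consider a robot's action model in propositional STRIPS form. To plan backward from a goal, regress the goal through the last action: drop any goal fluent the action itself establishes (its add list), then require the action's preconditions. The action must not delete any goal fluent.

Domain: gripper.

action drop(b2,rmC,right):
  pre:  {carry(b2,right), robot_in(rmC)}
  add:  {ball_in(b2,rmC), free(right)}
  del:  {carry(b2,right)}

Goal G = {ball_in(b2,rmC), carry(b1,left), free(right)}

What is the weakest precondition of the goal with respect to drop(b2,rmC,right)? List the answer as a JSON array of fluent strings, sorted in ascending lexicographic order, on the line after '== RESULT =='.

Compute (G \ add) ∪ pre:
  G ∩ del = {}  (empty — regression defined)
  G \ add = {ball_in(b2,rmC), carry(b1,left), free(right)} \ {ball_in(b2,rmC), free(right)} = {carry(b1,left)}
  ∪ pre   = {carry(b1,left)} ∪ {carry(b2,right), robot_in(rmC)}
          = {carry(b1,left), carry(b2,right), robot_in(rmC)}

== RESULT ==
["carry(b1,left)", "carry(b2,right)", "robot_in(rmC)"]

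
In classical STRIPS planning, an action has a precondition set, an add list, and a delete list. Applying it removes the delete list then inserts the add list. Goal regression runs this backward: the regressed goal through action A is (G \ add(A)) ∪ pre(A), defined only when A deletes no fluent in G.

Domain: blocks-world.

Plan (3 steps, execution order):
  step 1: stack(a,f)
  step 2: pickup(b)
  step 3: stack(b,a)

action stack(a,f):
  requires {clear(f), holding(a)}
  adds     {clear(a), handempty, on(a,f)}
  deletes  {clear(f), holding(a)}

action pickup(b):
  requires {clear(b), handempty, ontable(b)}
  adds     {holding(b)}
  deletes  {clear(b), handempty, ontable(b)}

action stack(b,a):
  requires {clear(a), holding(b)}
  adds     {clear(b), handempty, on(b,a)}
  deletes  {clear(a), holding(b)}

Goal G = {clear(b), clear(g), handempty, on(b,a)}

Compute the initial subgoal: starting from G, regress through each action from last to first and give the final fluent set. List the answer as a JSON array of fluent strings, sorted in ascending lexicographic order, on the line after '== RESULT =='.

Regress step by step:
  through step 3 (stack(b,a)): drop {clear(b), handempty, on(b,a)}, keep {clear(g)}, require {clear(a), holding(b)}
    → {clear(a), clear(g), holding(b)}
  through step 2 (pickup(b)): drop {holding(b)}, keep {clear(a), clear(g)}, require {clear(b), handempty, ontable(b)}
    → {clear(a), clear(b), clear(g), handempty, ontable(b)}
  through step 1 (stack(a,f)): drop {clear(a), handempty}, keep {clear(b), clear(g), ontable(b)}, require {clear(f), holding(a)}
    → {clear(b), clear(f), clear(g), holding(a), ontable(b)}

== RESULT ==
["clear(b)", "clear(f)", "clear(g)", "holding(a)", "ontable(b)"]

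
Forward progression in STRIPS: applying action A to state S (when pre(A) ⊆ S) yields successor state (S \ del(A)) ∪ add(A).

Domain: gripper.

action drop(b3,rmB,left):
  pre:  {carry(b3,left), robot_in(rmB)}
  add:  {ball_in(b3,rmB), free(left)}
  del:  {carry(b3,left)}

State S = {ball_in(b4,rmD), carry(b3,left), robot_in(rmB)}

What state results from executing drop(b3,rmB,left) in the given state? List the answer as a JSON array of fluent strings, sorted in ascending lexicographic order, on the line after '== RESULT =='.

Compute (S \ del) ∪ add:
  pre ⊆ S: {carry(b3,left), robot_in(rmB)} ⊆ S  — applicable
  S \ del = {ball_in(b4,rmD), robot_in(rmB)}
  ∪ add   = {ball_in(b3,rmB), ball_in(b4,rmD), free(left), robot_in(rmB)}

== RESULT ==
["ball_in(b3,rmB)", "ball_in(b4,rmD)", "free(left)", "robot_in(rmB)"]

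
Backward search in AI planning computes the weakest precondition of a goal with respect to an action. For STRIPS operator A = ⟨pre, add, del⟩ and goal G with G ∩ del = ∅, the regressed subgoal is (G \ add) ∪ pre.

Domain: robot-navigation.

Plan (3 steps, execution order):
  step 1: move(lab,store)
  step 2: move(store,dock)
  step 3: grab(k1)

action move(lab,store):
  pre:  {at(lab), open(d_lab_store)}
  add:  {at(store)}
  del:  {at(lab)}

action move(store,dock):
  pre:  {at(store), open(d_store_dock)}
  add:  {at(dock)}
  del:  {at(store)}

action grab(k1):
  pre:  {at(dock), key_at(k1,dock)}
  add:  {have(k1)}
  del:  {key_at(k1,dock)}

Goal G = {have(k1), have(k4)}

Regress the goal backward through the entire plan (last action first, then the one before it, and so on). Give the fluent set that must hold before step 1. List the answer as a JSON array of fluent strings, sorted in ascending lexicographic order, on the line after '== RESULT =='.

Regress step by step:
  through step 3 (grab(k1)): drop {have(k1)}, keep {have(k4)}, require {at(dock), key_at(k1,dock)}
    → {at(dock), have(k4), key_at(k1,dock)}
  through step 2 (move(store,dock)): drop {at(dock)}, keep {have(k4), key_at(k1,dock)}, require {at(store), open(d_store_dock)}
    → {at(store), have(k4), key_at(k1,dock), open(d_store_dock)}
  through step 1 (move(lab,store)): drop {at(store)}, keep {have(k4), key_at(k1,dock), open(d_store_dock)}, require {at(lab), open(d_lab_store)}
    → {at(lab), have(k4), key_at(k1,dock), open(d_lab_store), open(d_store_dock)}

== RESULT ==
["at(lab)", "have(k4)", "key_at(k1,dock)", "open(d_lab_store)", "open(d_store_dock)"]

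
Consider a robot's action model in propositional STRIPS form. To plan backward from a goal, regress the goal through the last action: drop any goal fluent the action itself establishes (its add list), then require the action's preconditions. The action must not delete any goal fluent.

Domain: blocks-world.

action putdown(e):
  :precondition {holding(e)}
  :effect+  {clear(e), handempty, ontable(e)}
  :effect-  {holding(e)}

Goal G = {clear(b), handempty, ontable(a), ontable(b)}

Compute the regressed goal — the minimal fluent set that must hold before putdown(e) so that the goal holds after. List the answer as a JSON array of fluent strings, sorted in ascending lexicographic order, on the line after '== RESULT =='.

Regress:
  G ∩ del = {}  (empty — regression defined)
  G \ add = {clear(b), handempty, ontable(a), ontable(b)} \ {clear(e), handempty, ontable(e)} = {clear(b), ontable(a), ontable(b)}
  ∪ pre   = {clear(b), ontable(a), ontable(b)} ∪ {holding(e)}
          = {clear(b), holding(e), ontable(a), ontable(b)}

== RESULT ==
["clear(b)", "holding(e)", "ontable(a)", "ontable(b)"]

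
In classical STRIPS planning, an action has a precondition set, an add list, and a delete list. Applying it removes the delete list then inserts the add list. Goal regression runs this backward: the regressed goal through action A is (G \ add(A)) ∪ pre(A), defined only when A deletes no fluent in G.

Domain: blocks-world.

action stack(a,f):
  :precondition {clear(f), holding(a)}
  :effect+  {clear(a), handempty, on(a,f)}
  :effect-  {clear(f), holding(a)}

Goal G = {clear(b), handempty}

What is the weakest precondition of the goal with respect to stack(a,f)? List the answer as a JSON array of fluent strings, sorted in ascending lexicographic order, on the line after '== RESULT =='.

Compute (G \ add) ∪ pre:
  G ∩ del = {}  (empty — regression defined)
  G \ add = {clear(b), handempty} \ {clear(a), handempty, on(a,f)} = {clear(b)}
  ∪ pre   = {clear(b)} ∪ {clear(f), holding(a)}
          = {clear(b), clear(f), holding(a)}

== RESULT ==
["clear(b)", "clear(f)", "holding(a)"]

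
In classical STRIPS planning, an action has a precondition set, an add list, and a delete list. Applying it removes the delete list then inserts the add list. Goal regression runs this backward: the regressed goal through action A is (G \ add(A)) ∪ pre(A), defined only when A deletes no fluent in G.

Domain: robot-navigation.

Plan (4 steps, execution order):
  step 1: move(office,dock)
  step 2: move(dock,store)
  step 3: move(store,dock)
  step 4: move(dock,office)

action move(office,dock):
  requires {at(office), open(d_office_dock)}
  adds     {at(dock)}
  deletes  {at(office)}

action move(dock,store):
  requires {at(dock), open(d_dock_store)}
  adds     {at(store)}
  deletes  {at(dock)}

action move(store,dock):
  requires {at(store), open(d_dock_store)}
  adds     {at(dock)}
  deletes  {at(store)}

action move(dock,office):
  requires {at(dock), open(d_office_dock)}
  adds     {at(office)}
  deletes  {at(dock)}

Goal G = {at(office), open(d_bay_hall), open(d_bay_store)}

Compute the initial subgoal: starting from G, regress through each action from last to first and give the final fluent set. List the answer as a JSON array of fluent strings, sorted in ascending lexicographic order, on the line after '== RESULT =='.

Work backward from the goal:
  through step 4 (move(dock,office)): drop {at(office)}, keep {open(d_bay_hall), open(d_bay_store)}, require {at(dock), open(d_office_dock)}
    → {at(dock), open(d_bay_hall), open(d_bay_store), open(d_office_dock)}
  through step 3 (move(store,dock)): drop {at(dock)}, keep {open(d_bay_hall), open(d_bay_store), open(d_office_dock)}, require {at(store), open(d_dock_store)}
    → {at(store), open(d_bay_hall), open(d_bay_store), open(d_dock_store), open(d_office_dock)}
  through step 2 (move(dock,store)): drop {at(store)}, keep {open(d_bay_hall), open(d_bay_store), open(d_dock_store), open(d_office_dock)}, require {at(dock), open(d_dock_store)}
    → {at(dock), open(d_bay_hall), open(d_bay_store), open(d_dock_store), open(d_office_dock)}
  through step 1 (move(office,dock)): drop {at(dock)}, keep {open(d_bay_hall), open(d_bay_store), open(d_dock_store), open(d_office_dock)}, require {at(office), open(d_office_dock)}
    → {at(office), open(d_bay_hall), open(d_bay_store), open(d_dock_store), open(d_office_dock)}

== RESULT ==
["at(office)", "open(d_bay_hall)", "open(d_bay_store)", "open(d_dock_store)", "open(d_office_dock)"]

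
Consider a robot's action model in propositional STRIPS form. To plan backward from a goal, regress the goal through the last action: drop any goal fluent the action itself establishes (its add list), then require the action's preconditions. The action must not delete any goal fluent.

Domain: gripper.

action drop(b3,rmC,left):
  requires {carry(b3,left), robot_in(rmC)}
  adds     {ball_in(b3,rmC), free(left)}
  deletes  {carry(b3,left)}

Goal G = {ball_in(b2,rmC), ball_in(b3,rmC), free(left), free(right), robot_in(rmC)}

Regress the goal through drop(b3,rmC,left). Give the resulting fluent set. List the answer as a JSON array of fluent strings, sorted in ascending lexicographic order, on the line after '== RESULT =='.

Compute (G \ add) ∪ pre:
  G ∩ del = {}  (empty — regression defined)
  G \ add = {ball_in(b2,rmC), ball_in(b3,rmC), free(left), free(right), robot_in(rmC)} \ {ball_in(b3,rmC), free(left)} = {ball_in(b2,rmC), free(right), robot_in(rmC)}
  ∪ pre   = {ball_in(b2,rmC), free(right), robot_in(rmC)} ∪ {carry(b3,left), robot_in(rmC)}
          = {ball_in(b2,rmC), carry(b3,left), free(right), robot_in(rmC)}

== RESULT ==
["ball_in(b2,rmC)", "carry(b3,left)", "free(right)", "robot_in(rmC)"]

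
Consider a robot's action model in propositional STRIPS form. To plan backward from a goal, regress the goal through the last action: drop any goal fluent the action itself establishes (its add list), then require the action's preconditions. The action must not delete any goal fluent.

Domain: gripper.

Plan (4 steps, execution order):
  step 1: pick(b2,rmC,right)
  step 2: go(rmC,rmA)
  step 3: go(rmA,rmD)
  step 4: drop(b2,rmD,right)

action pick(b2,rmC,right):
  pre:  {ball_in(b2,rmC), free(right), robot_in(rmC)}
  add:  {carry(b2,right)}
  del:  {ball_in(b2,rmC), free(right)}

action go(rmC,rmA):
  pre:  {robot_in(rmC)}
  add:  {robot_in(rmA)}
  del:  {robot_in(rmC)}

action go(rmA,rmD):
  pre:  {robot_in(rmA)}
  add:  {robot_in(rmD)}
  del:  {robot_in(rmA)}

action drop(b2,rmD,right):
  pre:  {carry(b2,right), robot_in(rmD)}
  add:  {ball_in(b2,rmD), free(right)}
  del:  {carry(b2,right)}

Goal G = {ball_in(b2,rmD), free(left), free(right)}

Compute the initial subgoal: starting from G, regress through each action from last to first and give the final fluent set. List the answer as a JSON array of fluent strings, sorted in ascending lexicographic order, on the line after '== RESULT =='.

Regress step by step:
  through step 4 (drop(b2,rmD,right)): drop {ball_in(b2,rmD), free(right)}, keep {free(left)}, require {carry(b2,right), robot_in(rmD)}
    → {carry(b2,right), free(left), robot_in(rmD)}
  through step 3 (go(rmA,rmD)): drop {robot_in(rmD)}, keep {carry(b2,right), free(left)}, require {robot_in(rmA)}
    → {carry(b2,right), free(left), robot_in(rmA)}
  through step 2 (go(rmC,rmA)): drop {robot_in(rmA)}, keep {carry(b2,right), free(left)}, require {robot_in(rmC)}
    → {carry(b2,right), free(left), robot_in(rmC)}
  through step 1 (pick(b2,rmC,right)): drop {carry(b2,right)}, keep {free(left), robot_in(rmC)}, require {ball_in(b2,rmC), free(right), robot_in(rmC)}
    → {ball_in(b2,rmC), free(left), free(right), robot_in(rmC)}

== RESULT ==
["ball_in(b2,rmC)", "free(left)", "free(right)", "robot_in(rmC)"]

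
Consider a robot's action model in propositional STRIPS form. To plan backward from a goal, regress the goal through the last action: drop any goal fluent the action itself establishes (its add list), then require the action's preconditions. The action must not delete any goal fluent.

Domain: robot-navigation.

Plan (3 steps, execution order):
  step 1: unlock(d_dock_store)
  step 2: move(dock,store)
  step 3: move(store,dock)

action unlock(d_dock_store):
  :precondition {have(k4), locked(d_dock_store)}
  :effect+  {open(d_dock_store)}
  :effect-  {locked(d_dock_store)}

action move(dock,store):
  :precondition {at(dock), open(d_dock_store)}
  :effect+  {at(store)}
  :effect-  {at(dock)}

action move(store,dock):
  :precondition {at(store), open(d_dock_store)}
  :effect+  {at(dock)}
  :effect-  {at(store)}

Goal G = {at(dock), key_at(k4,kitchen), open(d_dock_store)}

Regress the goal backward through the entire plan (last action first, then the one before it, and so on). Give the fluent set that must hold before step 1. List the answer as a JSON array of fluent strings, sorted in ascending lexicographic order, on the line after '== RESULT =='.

Regress step by step:
  through step 3 (move(store,dock)): drop {at(dock)}, keep {key_at(k4,kitchen), open(d_dock_store)}, require {at(store), open(d_dock_store)}
    → {at(store), key_at(k4,kitchen), open(d_dock_store)}
  through step 2 (move(dock,store)): drop {at(store)}, keep {key_at(k4,kitchen), open(d_dock_store)}, require {at(dock), open(d_dock_store)}
    → {at(dock), key_at(k4,kitchen), open(d_dock_store)}
  through step 1 (unlock(d_dock_store)): drop {open(d_dock_store)}, keep {at(dock), key_at(k4,kitchen)}, require {have(k4), locked(d_dock_store)}
    → {at(dock), have(k4), key_at(k4,kitchen), locked(d_dock_store)}

== RESULT ==
["at(dock)", "have(k4)", "key_at(k4,kitchen)", "locked(d_dock_store)"]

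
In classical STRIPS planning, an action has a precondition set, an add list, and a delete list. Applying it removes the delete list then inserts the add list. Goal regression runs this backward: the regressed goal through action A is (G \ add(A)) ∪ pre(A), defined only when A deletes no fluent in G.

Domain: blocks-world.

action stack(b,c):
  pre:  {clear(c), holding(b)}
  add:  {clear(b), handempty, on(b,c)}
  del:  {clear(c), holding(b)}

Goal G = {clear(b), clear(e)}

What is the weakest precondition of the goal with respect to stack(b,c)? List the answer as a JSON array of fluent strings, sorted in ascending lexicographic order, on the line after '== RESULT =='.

Compute (G \ add) ∪ pre:
  G ∩ del = {}  (empty — regression defined)
  G \ add = {clear(b), clear(e)} \ {clear(b), handempty, on(b,c)} = {clear(e)}
  ∪ pre   = {clear(e)} ∪ {clear(c), holding(b)}
          = {clear(c), clear(e), holding(b)}

== RESULT ==
["clear(c)", "clear(e)", "holding(b)"]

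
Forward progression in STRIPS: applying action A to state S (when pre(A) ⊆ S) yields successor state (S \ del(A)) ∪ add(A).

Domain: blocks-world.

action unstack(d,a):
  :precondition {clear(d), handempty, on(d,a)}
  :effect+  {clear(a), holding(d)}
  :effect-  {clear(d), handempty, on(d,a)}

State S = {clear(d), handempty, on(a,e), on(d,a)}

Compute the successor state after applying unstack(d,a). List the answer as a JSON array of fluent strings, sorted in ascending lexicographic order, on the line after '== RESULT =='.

Progress:
  pre ⊆ S: {clear(d), handempty, on(d,a)} ⊆ S  — applicable
  S \ del = {on(a,e)}
  ∪ add   = {clear(a), holding(d), on(a,e)}

== RESULT ==
["clear(a)", "holding(d)", "on(a,e)"]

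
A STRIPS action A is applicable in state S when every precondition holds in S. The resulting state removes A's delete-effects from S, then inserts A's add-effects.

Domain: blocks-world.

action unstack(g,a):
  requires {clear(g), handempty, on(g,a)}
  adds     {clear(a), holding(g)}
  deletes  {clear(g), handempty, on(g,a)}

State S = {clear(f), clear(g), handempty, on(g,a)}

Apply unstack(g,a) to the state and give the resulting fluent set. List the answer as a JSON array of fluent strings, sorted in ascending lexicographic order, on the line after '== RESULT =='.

Compute (S \ del) ∪ add:
  pre ⊆ S: {clear(g), handempty, on(g,a)} ⊆ S  — applicable
  S \ del = {clear(f)}
  ∪ add   = {clear(a), clear(f), holding(g)}

== RESULT ==
["clear(a)", "clear(f)", "holding(g)"]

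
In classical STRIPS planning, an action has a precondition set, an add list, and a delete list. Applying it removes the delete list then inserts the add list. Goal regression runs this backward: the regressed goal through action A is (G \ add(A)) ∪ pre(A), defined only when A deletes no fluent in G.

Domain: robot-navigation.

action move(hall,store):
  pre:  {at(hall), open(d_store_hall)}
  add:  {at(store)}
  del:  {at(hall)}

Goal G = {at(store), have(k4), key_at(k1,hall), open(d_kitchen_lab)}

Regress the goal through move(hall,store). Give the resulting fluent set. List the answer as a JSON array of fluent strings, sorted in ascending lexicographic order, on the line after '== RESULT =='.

Compute (G \ add) ∪ pre:
  G ∩ del = {}  (empty — regression defined)
  G \ add = {at(store), have(k4), key_at(k1,hall), open(d_kitchen_lab)} \ {at(store)} = {have(k4), key_at(k1,hall), open(d_kitchen_lab)}
  ∪ pre   = {have(k4), key_at(k1,hall), open(d_kitchen_lab)} ∪ {at(hall), open(d_store_hall)}
          = {at(hall), have(k4), key_at(k1,hall), open(d_kitchen_lab), open(d_store_hall)}

== RESULT ==
["at(hall)", "have(k4)", "key_at(k1,hall)", "open(d_kitchen_lab)", "open(d_store_hall)"]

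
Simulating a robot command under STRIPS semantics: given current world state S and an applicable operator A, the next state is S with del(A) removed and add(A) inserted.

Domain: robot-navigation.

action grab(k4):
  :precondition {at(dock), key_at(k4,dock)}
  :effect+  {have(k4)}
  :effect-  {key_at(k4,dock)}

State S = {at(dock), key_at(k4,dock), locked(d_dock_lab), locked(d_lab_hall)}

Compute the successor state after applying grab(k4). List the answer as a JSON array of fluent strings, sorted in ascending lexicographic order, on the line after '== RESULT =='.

Progress:
  pre ⊆ S: {at(dock), key_at(k4,dock)} ⊆ S  — applicable
  S \ del = {at(dock), locked(d_dock_lab), locked(d_lab_hall)}
  ∪ add   = {at(dock), have(k4), locked(d_dock_lab), locked(d_lab_hall)}

== RESULT ==
["at(dock)", "have(k4)", "locked(d_dock_lab)", "locked(d_lab_hall)"]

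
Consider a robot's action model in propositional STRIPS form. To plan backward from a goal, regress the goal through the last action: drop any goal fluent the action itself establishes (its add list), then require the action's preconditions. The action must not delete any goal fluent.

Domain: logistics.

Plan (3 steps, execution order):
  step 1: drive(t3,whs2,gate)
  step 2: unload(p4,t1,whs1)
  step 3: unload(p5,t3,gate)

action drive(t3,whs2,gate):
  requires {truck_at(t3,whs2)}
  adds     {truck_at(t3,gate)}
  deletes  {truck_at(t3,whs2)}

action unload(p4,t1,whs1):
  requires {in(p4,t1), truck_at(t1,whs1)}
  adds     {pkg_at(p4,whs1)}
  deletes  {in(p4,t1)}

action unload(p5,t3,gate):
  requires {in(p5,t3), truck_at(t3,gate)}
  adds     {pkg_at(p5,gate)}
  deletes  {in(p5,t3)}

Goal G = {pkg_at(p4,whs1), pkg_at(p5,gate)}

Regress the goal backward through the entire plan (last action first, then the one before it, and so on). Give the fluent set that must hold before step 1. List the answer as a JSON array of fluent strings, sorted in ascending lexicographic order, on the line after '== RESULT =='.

Regress step by step:
  through step 3 (unload(p5,t3,gate)): drop {pkg_at(p5,gate)}, keep {pkg_at(p4,whs1)}, require {in(p5,t3), truck_at(t3,gate)}
    → {in(p5,t3), pkg_at(p4,whs1), truck_at(t3,gate)}
  through step 2 (unload(p4,t1,whs1)): drop {pkg_at(p4,whs1)}, keep {in(p5,t3), truck_at(t3,gate)}, require {in(p4,t1), truck_at(t1,whs1)}
    → {in(p4,t1), in(p5,t3), truck_at(t1,whs1), truck_at(t3,gate)}
  through step 1 (drive(t3,whs2,gate)): drop {truck_at(t3,gate)}, keep {in(p4,t1), in(p5,t3), truck_at(t1,whs1)}, require {truck_at(t3,whs2)}
    → {in(p4,t1), in(p5,t3), truck_at(t1,whs1), truck_at(t3,whs2)}

== RESULT ==
["in(p4,t1)", "in(p5,t3)", "truck_at(t1,whs1)", "truck_at(t3,whs2)"]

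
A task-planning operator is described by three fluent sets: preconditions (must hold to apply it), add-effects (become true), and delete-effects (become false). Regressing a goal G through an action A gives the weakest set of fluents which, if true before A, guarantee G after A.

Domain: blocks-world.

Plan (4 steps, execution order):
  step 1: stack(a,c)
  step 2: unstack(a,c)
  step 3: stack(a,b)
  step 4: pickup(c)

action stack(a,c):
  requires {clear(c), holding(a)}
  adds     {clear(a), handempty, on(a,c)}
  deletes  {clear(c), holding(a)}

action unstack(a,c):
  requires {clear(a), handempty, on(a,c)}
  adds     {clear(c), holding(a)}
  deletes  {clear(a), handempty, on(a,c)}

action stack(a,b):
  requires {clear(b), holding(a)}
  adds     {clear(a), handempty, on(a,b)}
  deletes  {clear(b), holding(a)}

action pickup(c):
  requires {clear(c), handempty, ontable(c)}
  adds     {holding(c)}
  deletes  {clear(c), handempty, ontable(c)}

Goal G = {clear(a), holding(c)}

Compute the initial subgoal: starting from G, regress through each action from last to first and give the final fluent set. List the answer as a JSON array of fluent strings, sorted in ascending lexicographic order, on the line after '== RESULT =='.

Work backward from the goal:
  through step 4 (pickup(c)): drop {holding(c)}, keep {clear(a)}, require {clear(c), handempty, ontable(c)}
    → {clear(a), clear(c), handempty, ontable(c)}
  through step 3 (stack(a,b)): drop {clear(a), handempty}, keep {clear(c), ontable(c)}, require {clear(b), holding(a)}
    → {clear(b), clear(c), holding(a), ontable(c)}
  through step 2 (unstack(a,c)): drop {clear(c), holding(a)}, keep {clear(b), ontable(c)}, require {clear(a), handempty, on(a,c)}
    → {clear(a), clear(b), handempty, on(a,c), ontable(c)}
  through step 1 (stack(a,c)): drop {clear(a), handempty, on(a,c)}, keep {clear(b), ontable(c)}, require {clear(c), holding(a)}
    → {clear(b), clear(c), holding(a), ontable(c)}

== RESULT ==
["clear(b)", "clear(c)", "holding(a)", "ontable(c)"]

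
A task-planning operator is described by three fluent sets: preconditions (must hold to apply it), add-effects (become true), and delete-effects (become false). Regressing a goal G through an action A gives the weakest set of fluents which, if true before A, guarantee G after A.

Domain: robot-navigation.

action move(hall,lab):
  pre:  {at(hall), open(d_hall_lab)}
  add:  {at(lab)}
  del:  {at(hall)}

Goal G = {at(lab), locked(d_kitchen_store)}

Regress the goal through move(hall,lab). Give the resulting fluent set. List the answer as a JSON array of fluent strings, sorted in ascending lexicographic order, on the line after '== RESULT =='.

Compute (G \ add) ∪ pre:
  G ∩ del = {}  (empty — regression defined)
  G \ add = {at(lab), locked(d_kitchen_store)} \ {at(lab)} = {locked(d_kitchen_store)}
  ∪ pre   = {locked(d_kitchen_store)} ∪ {at(hall), open(d_hall_lab)}
          = {at(hall), locked(d_kitchen_store), open(d_hall_lab)}

== RESULT ==
["at(hall)", "locked(d_kitchen_store)", "open(d_hall_lab)"]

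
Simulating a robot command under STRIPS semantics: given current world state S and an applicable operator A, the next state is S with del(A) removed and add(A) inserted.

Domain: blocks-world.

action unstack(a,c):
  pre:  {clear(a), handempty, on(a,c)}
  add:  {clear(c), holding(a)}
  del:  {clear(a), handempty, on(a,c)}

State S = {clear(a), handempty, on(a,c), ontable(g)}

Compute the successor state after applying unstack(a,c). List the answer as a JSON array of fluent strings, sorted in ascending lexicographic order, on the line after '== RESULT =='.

Compute (S \ del) ∪ add:
  pre ⊆ S: {clear(a), handempty, on(a,c)} ⊆ S  — applicable
  S \ del = {ontable(g)}
  ∪ add   = {clear(c), holding(a), ontable(g)}

== RESULT ==
["clear(c)", "holding(a)", "ontable(g)"]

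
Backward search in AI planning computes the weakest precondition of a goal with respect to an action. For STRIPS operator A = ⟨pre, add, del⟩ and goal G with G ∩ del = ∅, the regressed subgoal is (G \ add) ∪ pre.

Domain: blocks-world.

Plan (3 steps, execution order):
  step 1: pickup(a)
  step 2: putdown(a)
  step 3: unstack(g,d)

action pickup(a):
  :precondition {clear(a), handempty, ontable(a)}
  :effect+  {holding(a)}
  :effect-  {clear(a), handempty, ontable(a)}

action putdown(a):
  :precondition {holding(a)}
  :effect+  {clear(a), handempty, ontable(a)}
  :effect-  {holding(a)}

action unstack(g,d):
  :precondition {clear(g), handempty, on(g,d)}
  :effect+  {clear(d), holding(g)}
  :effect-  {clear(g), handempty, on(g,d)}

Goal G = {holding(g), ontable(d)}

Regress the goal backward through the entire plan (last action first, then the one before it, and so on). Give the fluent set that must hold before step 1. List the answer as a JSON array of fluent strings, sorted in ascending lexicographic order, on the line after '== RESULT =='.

Regress step by step:
  through step 3 (unstack(g,d)): drop {holding(g)}, keep {ontable(d)}, require {clear(g), handempty, on(g,d)}
    → {clear(g), handempty, on(g,d), ontable(d)}
  through step 2 (putdown(a)): drop {handempty}, keep {clear(g), on(g,d), ontable(d)}, require {holding(a)}
    → {clear(g), holding(a), on(g,d), ontable(d)}
  through step 1 (pickup(a)): drop {holding(a)}, keep {clear(g), on(g,d), ontable(d)}, require {clear(a), handempty, ontable(a)}
    → {clear(a), clear(g), handempty, on(g,d), ontable(a), ontable(d)}

== RESULT ==
["clear(a)", "clear(g)", "handempty", "on(g,d)", "ontable(a)", "ontable(d)"]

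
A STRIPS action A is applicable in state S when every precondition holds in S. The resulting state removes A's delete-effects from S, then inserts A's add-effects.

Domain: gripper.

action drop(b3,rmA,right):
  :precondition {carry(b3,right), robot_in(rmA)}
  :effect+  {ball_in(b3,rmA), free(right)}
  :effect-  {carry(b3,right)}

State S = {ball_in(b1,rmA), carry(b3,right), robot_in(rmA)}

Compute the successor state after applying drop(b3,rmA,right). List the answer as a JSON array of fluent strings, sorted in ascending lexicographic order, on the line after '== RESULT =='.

Progress:
  pre ⊆ S: {carry(b3,right), robot_in(rmA)} ⊆ S  — applicable
  S \ del = {ball_in(b1,rmA), robot_in(rmA)}
  ∪ add   = {ball_in(b1,rmA), ball_in(b3,rmA), free(right), robot_in(rmA)}

== RESULT ==
["ball_in(b1,rmA)", "ball_in(b3,rmA)", "free(right)", "robot_in(rmA)"]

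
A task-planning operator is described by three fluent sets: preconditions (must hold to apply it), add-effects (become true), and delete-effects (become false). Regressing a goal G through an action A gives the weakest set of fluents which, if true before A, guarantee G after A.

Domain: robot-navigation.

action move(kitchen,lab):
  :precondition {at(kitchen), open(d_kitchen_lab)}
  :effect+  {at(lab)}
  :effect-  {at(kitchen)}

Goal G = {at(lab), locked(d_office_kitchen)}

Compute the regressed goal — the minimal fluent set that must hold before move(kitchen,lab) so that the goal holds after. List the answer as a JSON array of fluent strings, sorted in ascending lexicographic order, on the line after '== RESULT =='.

Compute (G \ add) ∪ pre:
  G ∩ del = {}  (empty — regression defined)
  G \ add = {at(lab), locked(d_office_kitchen)} \ {at(lab)} = {locked(d_office_kitchen)}
  ∪ pre   = {locked(d_office_kitchen)} ∪ {at(kitchen), open(d_kitchen_lab)}
          = {at(kitchen), locked(d_office_kitchen), open(d_kitchen_lab)}

== RESULT ==
["at(kitchen)", "locked(d_office_kitchen)", "open(d_kitchen_lab)"]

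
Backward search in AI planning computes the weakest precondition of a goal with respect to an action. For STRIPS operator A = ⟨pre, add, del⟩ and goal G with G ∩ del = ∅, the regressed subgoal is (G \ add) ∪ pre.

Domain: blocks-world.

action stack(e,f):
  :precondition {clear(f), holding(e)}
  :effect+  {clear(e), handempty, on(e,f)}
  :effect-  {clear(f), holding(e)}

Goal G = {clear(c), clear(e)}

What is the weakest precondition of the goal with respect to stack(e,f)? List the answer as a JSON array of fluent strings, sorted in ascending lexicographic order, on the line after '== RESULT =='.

Compute (G \ add) ∪ pre:
  G ∩ del = {}  (empty — regression defined)
  G \ add = {clear(c), clear(e)} \ {clear(e), handempty, on(e,f)} = {clear(c)}
  ∪ pre   = {clear(c)} ∪ {clear(f), holding(e)}
          = {clear(c), clear(f), holding(e)}

== RESULT ==
["clear(c)", "clear(f)", "holding(e)"]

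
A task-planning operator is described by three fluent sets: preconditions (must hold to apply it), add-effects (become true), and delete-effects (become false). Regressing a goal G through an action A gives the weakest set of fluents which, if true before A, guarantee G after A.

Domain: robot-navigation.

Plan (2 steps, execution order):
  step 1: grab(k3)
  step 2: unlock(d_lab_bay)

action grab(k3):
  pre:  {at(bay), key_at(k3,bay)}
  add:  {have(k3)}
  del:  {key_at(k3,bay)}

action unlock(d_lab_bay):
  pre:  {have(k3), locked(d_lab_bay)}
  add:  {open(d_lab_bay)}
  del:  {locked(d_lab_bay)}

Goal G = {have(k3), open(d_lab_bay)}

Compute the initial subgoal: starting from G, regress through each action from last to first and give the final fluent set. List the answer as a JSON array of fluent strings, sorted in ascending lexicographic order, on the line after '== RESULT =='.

Work backward from the goal:
  through step 2 (unlock(d_lab_bay)): drop {open(d_lab_bay)}, keep {have(k3)}, require {have(k3), locked(d_lab_bay)}
    → {have(k3), locked(d_lab_bay)}
  through step 1 (grab(k3)): drop {have(k3)}, keep {locked(d_lab_bay)}, require {at(bay), key_at(k3,bay)}
    → {at(bay), key_at(k3,bay), locked(d_lab_bay)}

== RESULT ==
["at(bay)", "key_at(k3,bay)", "locked(d_lab_bay)"]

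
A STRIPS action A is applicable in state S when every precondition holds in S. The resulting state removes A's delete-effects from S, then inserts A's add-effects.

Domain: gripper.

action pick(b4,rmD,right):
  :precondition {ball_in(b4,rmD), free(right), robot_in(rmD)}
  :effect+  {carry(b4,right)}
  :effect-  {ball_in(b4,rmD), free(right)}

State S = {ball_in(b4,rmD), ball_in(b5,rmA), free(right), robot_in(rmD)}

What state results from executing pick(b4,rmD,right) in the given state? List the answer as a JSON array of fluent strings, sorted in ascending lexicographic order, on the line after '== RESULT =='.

Progress:
  pre ⊆ S: {ball_in(b4,rmD), free(right), robot_in(rmD)} ⊆ S  — applicable
  S \ del = {ball_in(b5,rmA), robot_in(rmD)}
  ∪ add   = {ball_in(b5,rmA), carry(b4,right), robot_in(rmD)}

== RESULT ==
["ball_in(b5,rmA)", "carry(b4,right)", "robot_in(rmD)"]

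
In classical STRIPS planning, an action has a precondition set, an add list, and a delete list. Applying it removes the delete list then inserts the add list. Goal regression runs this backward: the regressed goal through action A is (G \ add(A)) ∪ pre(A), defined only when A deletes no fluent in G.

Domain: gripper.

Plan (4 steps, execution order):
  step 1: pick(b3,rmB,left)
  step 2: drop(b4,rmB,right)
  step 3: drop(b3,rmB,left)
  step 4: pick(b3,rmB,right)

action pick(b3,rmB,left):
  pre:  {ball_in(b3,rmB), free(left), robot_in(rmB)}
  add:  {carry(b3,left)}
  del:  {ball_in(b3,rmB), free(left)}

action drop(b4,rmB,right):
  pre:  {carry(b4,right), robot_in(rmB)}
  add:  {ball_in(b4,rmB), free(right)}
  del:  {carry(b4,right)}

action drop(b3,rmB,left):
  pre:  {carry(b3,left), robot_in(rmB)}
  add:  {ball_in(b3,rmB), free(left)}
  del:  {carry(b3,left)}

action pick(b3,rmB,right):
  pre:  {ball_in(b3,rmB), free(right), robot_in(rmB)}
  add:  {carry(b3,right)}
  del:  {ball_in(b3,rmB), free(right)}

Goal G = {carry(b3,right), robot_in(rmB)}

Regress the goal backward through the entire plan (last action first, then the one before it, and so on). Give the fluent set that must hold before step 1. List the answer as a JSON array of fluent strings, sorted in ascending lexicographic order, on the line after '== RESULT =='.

Regress step by step:
  through step 4 (pick(b3,rmB,right)): drop {carry(b3,right)}, keep {robot_in(rmB)}, require {ball_in(b3,rmB), free(right), robot_in(rmB)}
    → {ball_in(b3,rmB), free(right), robot_in(rmB)}
  through step 3 (drop(b3,rmB,left)): drop {ball_in(b3,rmB)}, keep {free(right), robot_in(rmB)}, require {carry(b3,left), robot_in(rmB)}
    → {carry(b3,left), free(right), robot_in(rmB)}
  through step 2 (drop(b4,rmB,right)): drop {free(right)}, keep {carry(b3,left), robot_in(rmB)}, require {carry(b4,right), robot_in(rmB)}
    → {carry(b3,left), carry(b4,right), robot_in(rmB)}
  through step 1 (pick(b3,rmB,left)): drop {carry(b3,left)}, keep {carry(b4,right), robot_in(rmB)}, require {ball_in(b3,rmB), free(left), robot_in(rmB)}
    → {ball_in(b3,rmB), carry(b4,right), free(left), robot_in(rmB)}

== RESULT ==
["ball_in(b3,rmB)", "carry(b4,right)", "free(left)", "robot_in(rmB)"]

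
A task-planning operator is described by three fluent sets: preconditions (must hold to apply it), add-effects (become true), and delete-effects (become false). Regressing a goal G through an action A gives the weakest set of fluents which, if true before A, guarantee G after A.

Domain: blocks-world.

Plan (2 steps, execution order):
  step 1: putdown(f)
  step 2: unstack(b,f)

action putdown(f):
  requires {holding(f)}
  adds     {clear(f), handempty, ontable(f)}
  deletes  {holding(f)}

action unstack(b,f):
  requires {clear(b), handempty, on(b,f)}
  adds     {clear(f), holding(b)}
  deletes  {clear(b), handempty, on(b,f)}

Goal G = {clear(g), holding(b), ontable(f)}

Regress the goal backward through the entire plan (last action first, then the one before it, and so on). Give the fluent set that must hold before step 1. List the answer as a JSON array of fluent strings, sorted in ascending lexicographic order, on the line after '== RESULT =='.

Work backward from the goal:
  through step 2 (unstack(b,f)): drop {holding(b)}, keep {clear(g), ontable(f)}, require {clear(b), handempty, on(b,f)}
    → {clear(b), clear(g), handempty, on(b,f), ontable(f)}
  through step 1 (putdown(f)): drop {handempty, ontable(f)}, keep {clear(b), clear(g), on(b,f)}, require {holding(f)}
    → {clear(b), clear(g), holding(f), on(b,f)}

== RESULT ==
["clear(b)", "clear(g)", "holding(f)", "on(b,f)"]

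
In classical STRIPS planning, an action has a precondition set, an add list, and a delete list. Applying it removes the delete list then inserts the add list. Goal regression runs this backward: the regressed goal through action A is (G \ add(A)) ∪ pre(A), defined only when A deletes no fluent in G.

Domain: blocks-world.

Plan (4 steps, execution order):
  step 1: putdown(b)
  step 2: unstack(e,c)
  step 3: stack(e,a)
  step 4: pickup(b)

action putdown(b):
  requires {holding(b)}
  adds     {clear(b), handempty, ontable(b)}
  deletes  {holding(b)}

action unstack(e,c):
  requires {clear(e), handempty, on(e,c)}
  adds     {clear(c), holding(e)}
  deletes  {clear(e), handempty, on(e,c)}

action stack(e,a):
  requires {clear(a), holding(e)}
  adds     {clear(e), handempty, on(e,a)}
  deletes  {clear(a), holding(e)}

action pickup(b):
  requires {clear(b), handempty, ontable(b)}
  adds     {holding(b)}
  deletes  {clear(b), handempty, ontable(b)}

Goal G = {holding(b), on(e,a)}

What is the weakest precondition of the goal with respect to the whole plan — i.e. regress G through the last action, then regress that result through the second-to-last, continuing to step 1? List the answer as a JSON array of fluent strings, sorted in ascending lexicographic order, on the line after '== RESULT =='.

Work backward from the goal:
  through step 4 (pickup(b)): drop {holding(b)}, keep {on(e,a)}, require {clear(b), handempty, ontable(b)}
    → {clear(b), handempty, on(e,a), ontable(b)}
  through step 3 (stack(e,a)): drop {handempty, on(e,a)}, keep {clear(b), ontable(b)}, require {clear(a), holding(e)}
    → {clear(a), clear(b), holding(e), ontable(b)}
  through step 2 (unstack(e,c)): drop {holding(e)}, keep {clear(a), clear(b), ontable(b)}, require {clear(e), handempty, on(e,c)}
    → {clear(a), clear(b), clear(e), handempty, on(e,c), ontable(b)}
  through step 1 (putdown(b)): drop {clear(b), handempty, ontable(b)}, keep {clear(a), clear(e), on(e,c)}, require {holding(b)}
    → {clear(a), clear(e), holding(b), on(e,c)}

== RESULT ==
["clear(a)", "clear(e)", "holding(b)", "on(e,c)"]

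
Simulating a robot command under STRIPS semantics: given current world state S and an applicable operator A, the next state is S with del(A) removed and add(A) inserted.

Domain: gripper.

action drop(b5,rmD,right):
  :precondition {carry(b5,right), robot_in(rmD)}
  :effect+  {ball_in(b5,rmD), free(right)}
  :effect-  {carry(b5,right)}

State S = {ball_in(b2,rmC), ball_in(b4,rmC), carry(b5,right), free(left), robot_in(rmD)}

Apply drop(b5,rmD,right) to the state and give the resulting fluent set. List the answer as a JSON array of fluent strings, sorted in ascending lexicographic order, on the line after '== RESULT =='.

Compute (S \ del) ∪ add:
  pre ⊆ S: {carry(b5,right), robot_in(rmD)} ⊆ S  — applicable
  S \ del = {ball_in(b2,rmC), ball_in(b4,rmC), free(left), robot_in(rmD)}
  ∪ add   = {ball_in(b2,rmC), ball_in(b4,rmC), ball_in(b5,rmD), free(left), free(right), robot_in(rmD)}

== RESULT ==
["ball_in(b2,rmC)", "ball_in(b4,rmC)", "ball_in(b5,rmD)", "free(left)", "free(right)", "robot_in(rmD)"]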